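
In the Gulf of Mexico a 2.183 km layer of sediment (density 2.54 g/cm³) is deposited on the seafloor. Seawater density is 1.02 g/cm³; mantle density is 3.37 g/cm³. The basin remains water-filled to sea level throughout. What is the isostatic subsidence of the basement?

1.41 km

Submarine loading: the sediment displaces seawater, and the subsidence is in turn flooded, so s (ρ_m − ρ_w) = t (ρ_sed − ρ_w).
s = 2.183 km × (2.54 − 1.02) / (3.37 − 1.02) = 1.41 km.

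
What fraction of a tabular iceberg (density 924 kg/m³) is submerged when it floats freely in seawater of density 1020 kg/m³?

90.6%

Submerged fraction = ρ_obj/ρ_fluid = 924/1020 = 90.6%.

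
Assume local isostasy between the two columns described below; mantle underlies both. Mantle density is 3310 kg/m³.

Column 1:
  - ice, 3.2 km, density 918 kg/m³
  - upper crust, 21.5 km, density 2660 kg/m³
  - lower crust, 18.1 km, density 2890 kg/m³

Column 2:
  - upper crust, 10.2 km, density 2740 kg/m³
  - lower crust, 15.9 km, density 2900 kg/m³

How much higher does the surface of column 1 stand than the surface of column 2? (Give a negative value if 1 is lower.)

For any compensation level in the mantle, the mantle terms cancel and isostasy reduces to e = (Σt_1 − Σt_2) − (Σ(ρt)_1 − Σ(ρt)_2) / ρ_m.
Σt_1 = 42.8 km; Σt_2 = 26.1 km; Σ(ρt)_1 = 112436.6; Σ(ρt)_2 = 74058 (in km·kg/m³).
e = (42.8 − 26.1) − (112436.6 − 74058) / 3310 = 5.11 km.

5.11 km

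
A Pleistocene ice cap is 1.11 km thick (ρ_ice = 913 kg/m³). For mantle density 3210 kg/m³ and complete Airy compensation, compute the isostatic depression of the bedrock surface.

0.316 km

Equating mass per unit area of the two columns: the ice load ρ_ice t is balanced by mantle displaced below, ρ_m s.
s = t ρ_ice / ρ_m = 1.11 km × 913/3210 = 0.316 km.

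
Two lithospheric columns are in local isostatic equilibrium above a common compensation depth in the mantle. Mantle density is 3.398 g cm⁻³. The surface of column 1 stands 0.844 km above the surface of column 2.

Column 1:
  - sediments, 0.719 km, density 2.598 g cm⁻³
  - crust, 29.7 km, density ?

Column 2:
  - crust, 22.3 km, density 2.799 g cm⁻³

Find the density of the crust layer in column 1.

Take the compensation level at the base of the deeper column (depth z_c below the surface of column 1) and equate Σ ρ_i t_i down to z_c; mantle fills any gap and the z_c terms cancel.
Column 1: 0.719×2.598 + 29.7×ρ + (z_c − 30.419)×3.398
Column 2: 0.844×0 + 22.3×2.799 + (z_c − 0.844 − 22.3)×3.398
The z_c×3.398 term appears on both sides and cancels. Collect the known terms of each column as K = Σ(ρt)_known − 3.398 × (depth of known layers): K_1 = 1.867962 − 3.398×30.419 = −101.4958; K_2 = 62.4177 − 3.398×(0.844 + 22.3) = −16.225612.
Balance: K_1 + 29.7×ρ = K_2, so ρ = (K_2 − K_1)/29.7 = 85.2702/29.7 = 2.87 g cm⁻³.

2.87 g cm⁻³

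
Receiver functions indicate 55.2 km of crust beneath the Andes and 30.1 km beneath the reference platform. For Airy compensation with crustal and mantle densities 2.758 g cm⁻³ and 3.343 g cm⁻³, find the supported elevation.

Excess crust Δ = 55.2 km − 30.1 km = 25.1 km, split between elevation h and root r with h + r = Δ.
Airy balance ρ_c h = (ρ_m − ρ_c) r gives r = h ρ_c/(ρ_m − ρ_c), so h (1 + ρ_c/(ρ_m − ρ_c)) = Δ, i.e. h = Δ (ρ_m − ρ_c)/ρ_m.
h = 25.1 km × 0.585/3.343 = 4.39 km.

4.39 km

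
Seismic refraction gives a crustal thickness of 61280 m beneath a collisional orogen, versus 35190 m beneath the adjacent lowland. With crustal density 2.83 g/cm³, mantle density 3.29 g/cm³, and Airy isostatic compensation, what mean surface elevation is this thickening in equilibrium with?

Excess crust Δ = 61280 m − 35190 m = 26090 m, split between elevation h and root r with h + r = Δ.
Airy balance ρ_c h = (ρ_m − ρ_c) r gives r = h ρ_c/(ρ_m − ρ_c), so h (1 + ρ_c/(ρ_m − ρ_c)) = Δ, i.e. h = Δ (ρ_m − ρ_c)/ρ_m.
h = 26090 m × 0.46/3.29 = 3650 m.

3650 m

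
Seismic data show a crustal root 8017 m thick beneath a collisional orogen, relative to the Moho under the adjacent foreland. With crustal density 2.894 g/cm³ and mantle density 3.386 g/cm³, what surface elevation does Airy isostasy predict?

For local isostatic compensation: ρ_c h = (ρ_m − ρ_c) r.
h = r (ρ_m − ρ_c) / ρ_c = 8017 m × (3.386 − 2.894) / 2.894 = 1360 m.

1360 m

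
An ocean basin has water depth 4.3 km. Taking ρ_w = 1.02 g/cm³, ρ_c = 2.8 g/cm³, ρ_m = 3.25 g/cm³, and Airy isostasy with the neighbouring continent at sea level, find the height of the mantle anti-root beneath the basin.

17 km

For local isostatic compensation: replacing crust with seawater at the top is compensated by replacing crust with mantle at the base: d (ρ_c − ρ_w) = a (ρ_m − ρ_c).
a = d (ρ_c − ρ_w)/(ρ_m − ρ_c) = 4.3 km × 1.78/0.45 = 17 km.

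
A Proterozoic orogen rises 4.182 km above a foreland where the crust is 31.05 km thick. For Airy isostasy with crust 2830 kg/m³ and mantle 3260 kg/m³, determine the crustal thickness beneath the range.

Root depth r = h ρ_c / (ρ_m − ρ_c) = 4.182 km × 2830 / 430 = 27.52 km.
Total thickness = T + h + r = 31.05 km + 4.182 km + 27.52 km = 62.8 km.

62.8 km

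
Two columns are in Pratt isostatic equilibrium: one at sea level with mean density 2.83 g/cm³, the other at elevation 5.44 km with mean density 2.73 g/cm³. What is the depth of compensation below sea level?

ρ_ref D = ρ (D + h) → D (ρ_ref − ρ) = ρ h.
D = ρ h/(ρ_ref − ρ) = 2.73 × 5.44 km/(2.83 − 2.73) = 149 km.

149 km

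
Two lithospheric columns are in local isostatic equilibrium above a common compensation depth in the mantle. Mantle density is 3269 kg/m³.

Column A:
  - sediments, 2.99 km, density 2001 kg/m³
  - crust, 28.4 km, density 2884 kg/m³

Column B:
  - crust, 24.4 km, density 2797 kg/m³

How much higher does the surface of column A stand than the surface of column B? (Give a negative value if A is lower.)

For any compensation level in the mantle, the mantle terms cancel and isostasy reduces to e = (Σt_A − Σt_B) − (Σ(ρt)_A − Σ(ρt)_B) / ρ_m.
Σt_A = 31.39 km; Σt_B = 24.4 km; Σ(ρt)_A = 87888.59; Σ(ρt)_B = 68246.8 (in km·kg/m³).
e = (31.39 − 24.4) − (87888.59 − 68246.8) / 3269 = 0.981 km.

0.981 km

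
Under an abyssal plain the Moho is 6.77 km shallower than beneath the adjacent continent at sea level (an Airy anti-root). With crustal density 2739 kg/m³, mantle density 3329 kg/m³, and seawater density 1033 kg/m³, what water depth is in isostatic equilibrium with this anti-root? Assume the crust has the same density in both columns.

Replacing a thickness d of crust by seawater at the top must be balanced by replacing crust with mantle at the base: d (ρ_c − ρ_w) = a (ρ_m − ρ_c).
d = a (ρ_m − ρ_c)/(ρ_c − ρ_w) = 6.77 km × 590/1706 = 2.34 km.

2.34 km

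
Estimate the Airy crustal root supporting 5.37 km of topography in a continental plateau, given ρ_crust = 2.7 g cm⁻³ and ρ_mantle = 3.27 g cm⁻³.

25.4 km

For local isostatic compensation: the weight of the topography is balanced by the buoyancy of the root, ρ_c h = (ρ_m − ρ_c) r.
r = h · ρ_c / (ρ_m − ρ_c) = 5.37 km × 2.7 / (3.27 − 2.7) = 25.4 km.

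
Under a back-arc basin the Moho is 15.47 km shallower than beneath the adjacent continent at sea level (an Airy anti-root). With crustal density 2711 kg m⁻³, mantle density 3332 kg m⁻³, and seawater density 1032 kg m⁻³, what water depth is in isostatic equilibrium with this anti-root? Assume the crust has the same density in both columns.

5.72 km

Replacing a thickness d of crust by seawater at the top must be balanced by replacing crust with mantle at the base: d (ρ_c − ρ_w) = a (ρ_m − ρ_c).
d = a (ρ_m − ρ_c)/(ρ_c − ρ_w) = 15.47 km × 621/1679 = 5.72 km.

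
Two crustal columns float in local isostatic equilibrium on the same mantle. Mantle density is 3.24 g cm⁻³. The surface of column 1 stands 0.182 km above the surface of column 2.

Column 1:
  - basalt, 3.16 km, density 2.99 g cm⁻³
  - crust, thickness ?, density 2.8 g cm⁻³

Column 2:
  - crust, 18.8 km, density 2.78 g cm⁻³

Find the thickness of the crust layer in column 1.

Take the compensation level at the base of the deeper column (depth z_c below the surface of column 1) and equate Σ ρ_i t_i down to z_c; mantle fills any gap and the z_c terms cancel.
Column 1: 3.16×2.99 + x×2.8 + (z_c − 3.16 − x)×3.24
Column 2: 0.182×0 + 18.8×2.78 + (z_c − 0.182 − 18.8)×3.24
The z_c×3.24 term appears on both sides and cancels. Collect the known terms of each column as K = Σ(ρt)_known − 3.24 × (depth of known layers): K_1 = 9.4484 − 3.24×3.16 = −0.79; K_2 = 52.264 − 3.24×(0.182 + 18.8) = −9.23768.
Balance: K_1 − x×(3.24 − 2.8) = K_2, so x = (K_1 − K_2)/(3.24 − 2.8) = 8.44768/0.44 = 19.2 km.

19.2 km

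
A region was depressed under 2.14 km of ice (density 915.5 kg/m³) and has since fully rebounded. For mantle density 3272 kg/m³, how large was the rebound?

0.599 km

Removing the load lets mantle flow back in; uplift u satisfies ρ_ice t = ρ_m u.
u = t ρ_ice/ρ_m = 2.14 km × 915.5/3272 = 0.599 km.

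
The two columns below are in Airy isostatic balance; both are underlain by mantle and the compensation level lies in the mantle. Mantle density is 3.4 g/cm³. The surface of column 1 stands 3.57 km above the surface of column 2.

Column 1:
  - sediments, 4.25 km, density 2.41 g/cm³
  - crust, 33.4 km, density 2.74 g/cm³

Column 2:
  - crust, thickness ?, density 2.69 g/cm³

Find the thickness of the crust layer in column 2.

Take the compensation level at the base of the deeper column (depth z_c below the surface of column 1) and equate Σ ρ_i t_i down to z_c; mantle fills any gap and the z_c terms cancel.
Column 1: 4.25×2.41 + 33.4×2.74 + (z_c − 37.65)×3.4
Column 2: 3.57×0 + x×2.69 + (z_c − 3.57 − 0 − x)×3.4
The z_c×3.4 term appears on both sides and cancels. Collect the known terms of each column as K = Σ(ρt)_known − 3.4 × (depth of known layers): K_1 = 101.7585 − 3.4×37.65 = −26.2515; K_2 = 0 − 3.4×(3.57 + 0) = −12.138.
Balance: K_1 = K_2 − x×(3.4 − 2.69), so x = (K_2 − K_1)/(3.4 − 2.69) = 14.1135/0.71 = 19.9 km.

19.9 km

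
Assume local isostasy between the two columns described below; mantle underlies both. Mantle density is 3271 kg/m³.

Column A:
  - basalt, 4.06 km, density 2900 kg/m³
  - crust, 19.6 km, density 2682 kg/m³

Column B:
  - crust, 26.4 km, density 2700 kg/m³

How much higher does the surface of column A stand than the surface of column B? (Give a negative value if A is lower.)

−0.619 km

For any compensation level in the mantle, the mantle terms cancel and isostasy reduces to e = (Σt_A − Σt_B) − (Σ(ρt)_A − Σ(ρt)_B) / ρ_m.
Σt_A = 23.66 km; Σt_B = 26.4 km; Σ(ρt)_A = 64341.2; Σ(ρt)_B = 71280 (in km·kg/m³).
e = (23.66 − 26.4) − (64341.2 − 71280) / 3271 = −0.619 km.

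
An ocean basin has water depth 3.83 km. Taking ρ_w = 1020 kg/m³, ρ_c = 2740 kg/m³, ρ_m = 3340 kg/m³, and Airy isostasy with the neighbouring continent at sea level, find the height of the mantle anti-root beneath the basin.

11 km

By Archimedes' principle applied to the lithosphere: replacing crust with seawater at the top is compensated by replacing crust with mantle at the base: d (ρ_c − ρ_w) = a (ρ_m − ρ_c).
a = d (ρ_c − ρ_w)/(ρ_m − ρ_c) = 3.83 km × 1720/600 = 11 km.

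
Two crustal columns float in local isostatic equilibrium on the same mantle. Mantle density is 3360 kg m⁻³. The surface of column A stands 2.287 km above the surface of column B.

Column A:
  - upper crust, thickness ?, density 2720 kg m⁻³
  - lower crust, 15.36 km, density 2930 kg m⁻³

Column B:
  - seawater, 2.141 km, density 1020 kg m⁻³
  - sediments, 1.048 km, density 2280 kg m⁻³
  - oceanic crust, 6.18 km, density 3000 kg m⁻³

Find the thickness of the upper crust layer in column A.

Take the compensation level at the base of the deeper column (depth z_c below the surface of column A) and equate Σ ρ_i t_i down to z_c; mantle fills any gap and the z_c terms cancel.
Column A: x×2720 + 15.36×2930 + (z_c − 15.36 − x)×3360
Column B: 2.287×0 + 2.141×1020 + 1.048×2280 + 6.18×3000 + (z_c − 2.287 − 9.369)×3360
The z_c×3360 term appears on both sides and cancels. Collect the known terms of each column as K = Σ(ρt)_known − 3360 × (depth of known layers): K_A = 45004.8 − 3360×15.36 = −6604.8; K_B = 23113.26 − 3360×(2.287 + 9.369) = −16050.9.
Balance: K_A − x×(3360 − 2720) = K_B, so x = (K_A − K_B)/(3360 − 2720) = 9446.1/640 = 14.8 km.

14.8 km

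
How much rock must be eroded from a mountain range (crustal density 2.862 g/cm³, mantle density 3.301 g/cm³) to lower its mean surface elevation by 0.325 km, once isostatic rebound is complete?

2.44 km

Net drop Δ = e − u = e − e ρ_c/ρ_m = e (ρ_m − ρ_c)/ρ_m.
e = Δ ρ_m/(ρ_m − ρ_c) = 0.325 km × 3.301/0.439 = 2.44 km.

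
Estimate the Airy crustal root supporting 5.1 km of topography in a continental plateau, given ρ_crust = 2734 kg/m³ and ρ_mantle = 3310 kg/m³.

For local isostatic compensation: the weight of the topography is balanced by the buoyancy of the root, ρ_c h = (ρ_m − ρ_c) r.
r = h · ρ_c / (ρ_m − ρ_c) = 5.1 km × 2734 / (3310 − 2734) = 24.2 km.

24.2 km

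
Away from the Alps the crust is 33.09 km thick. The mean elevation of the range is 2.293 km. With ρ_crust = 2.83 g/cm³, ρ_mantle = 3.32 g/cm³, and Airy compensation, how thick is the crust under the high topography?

48.6 km

Root depth r = h ρ_c / (ρ_m − ρ_c) = 2.293 km × 2.83 / 0.49 = 13.24 km.
Total thickness = T + h + r = 33.09 km + 2.293 km + 13.24 km = 48.6 km.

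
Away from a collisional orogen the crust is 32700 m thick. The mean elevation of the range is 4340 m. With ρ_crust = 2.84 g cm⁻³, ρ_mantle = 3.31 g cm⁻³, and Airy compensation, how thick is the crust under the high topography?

Root depth r = h ρ_c / (ρ_m − ρ_c) = 4340 m × 2.84 / 0.47 = 26220 m.
Total thickness = T + h + r = 32700 m + 4340 m + 26220 m = 63300 m.

63300 m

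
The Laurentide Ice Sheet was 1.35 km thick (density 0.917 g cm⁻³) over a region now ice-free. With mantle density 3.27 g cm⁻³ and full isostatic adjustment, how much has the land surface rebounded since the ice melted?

Removing the load lets mantle flow back in; uplift u satisfies ρ_ice t = ρ_m u.
u = t ρ_ice/ρ_m = 1.35 km × 0.917/3.27 = 0.379 km.

0.379 km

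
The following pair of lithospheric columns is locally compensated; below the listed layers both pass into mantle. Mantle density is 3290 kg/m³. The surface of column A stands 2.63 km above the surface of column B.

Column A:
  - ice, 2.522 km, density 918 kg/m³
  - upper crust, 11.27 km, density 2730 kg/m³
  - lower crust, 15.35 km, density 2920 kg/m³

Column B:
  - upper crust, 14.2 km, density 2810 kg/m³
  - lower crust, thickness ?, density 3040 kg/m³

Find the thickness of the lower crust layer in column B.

10 km

Take the compensation level at the base of the deeper column (depth z_c below the surface of column A) and equate Σ ρ_i t_i down to z_c; mantle fills any gap and the z_c terms cancel.
Column A: 2.522×918 + 11.27×2730 + 15.35×2920 + (z_c − 29.142)×3290
Column B: 2.63×0 + 14.2×2810 + x×3040 + (z_c − 2.63 − 14.2 − x)×3290
The z_c×3290 term appears on both sides and cancels. Collect the known terms of each column as K = Σ(ρt)_known − 3290 × (depth of known layers): K_A = 77904.296 − 3290×29.142 = −17972.884; K_B = 39902 − 3290×(2.63 + 14.2) = −15468.7.
Balance: K_A = K_B − x×(3290 − 3040), so x = (K_B − K_A)/(3290 − 3040) = 2504.18/250 = 10 km.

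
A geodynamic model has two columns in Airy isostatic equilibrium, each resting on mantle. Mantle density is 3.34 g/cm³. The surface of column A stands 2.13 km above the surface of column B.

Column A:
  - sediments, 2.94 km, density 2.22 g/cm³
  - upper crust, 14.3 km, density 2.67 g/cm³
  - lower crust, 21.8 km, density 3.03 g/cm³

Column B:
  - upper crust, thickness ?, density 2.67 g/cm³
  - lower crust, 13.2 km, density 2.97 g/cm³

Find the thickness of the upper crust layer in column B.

11.4 km

Take the compensation level at the base of the deeper column (depth z_c below the surface of column A) and equate Σ ρ_i t_i down to z_c; mantle fills any gap and the z_c terms cancel.
Column A: 2.94×2.22 + 14.3×2.67 + 21.8×3.03 + (z_c − 39.04)×3.34
Column B: 2.13×0 + x×2.67 + 13.2×2.97 + (z_c − 2.13 − 13.2 − x)×3.34
The z_c×3.34 term appears on both sides and cancels. Collect the known terms of each column as K = Σ(ρt)_known − 3.34 × (depth of known layers): K_A = 110.7618 − 3.34×39.04 = −19.6318; K_B = 39.204 − 3.34×(2.13 + 13.2) = −11.9982.
Balance: K_A = K_B − x×(3.34 − 2.67), so x = (K_B − K_A)/(3.34 − 2.67) = 7.6336/0.67 = 11.4 km.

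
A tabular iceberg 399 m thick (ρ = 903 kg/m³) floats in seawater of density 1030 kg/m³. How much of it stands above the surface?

Floating equilibrium: submerged depth d = t ρ_obj/ρ_fluid = 399 m × 903/1030 = 349.8 m.
Freeboard = t − d = 399 m − 349.8 m = 49.2 m.

49.2 m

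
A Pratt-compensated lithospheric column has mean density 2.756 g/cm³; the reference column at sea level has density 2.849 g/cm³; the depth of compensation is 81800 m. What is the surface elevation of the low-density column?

2760 m

ρ_ref D = ρ (D + h) → h = D (ρ_ref − ρ)/ρ.
h = 81800 m × (2.849 − 2.756)/2.756 = 2760 m.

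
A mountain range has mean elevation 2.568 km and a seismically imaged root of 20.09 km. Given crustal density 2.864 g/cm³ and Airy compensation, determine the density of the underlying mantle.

3.23 g/cm³

Airy balance: ρ_c h = (ρ_m − ρ_c) r → ρ_m = ρ_c (1 + h/r).
ρ_m = 2.864 × (1 + 2.568 km/20.09 km) = 3.23 g/cm³.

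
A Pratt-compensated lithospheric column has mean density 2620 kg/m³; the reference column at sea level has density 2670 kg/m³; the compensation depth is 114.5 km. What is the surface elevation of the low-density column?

ρ_ref D = ρ (D + h) → h = D (ρ_ref − ρ)/ρ.
h = 114.5 km × (2670 − 2620)/2620 = 2.19 km.

2.19 km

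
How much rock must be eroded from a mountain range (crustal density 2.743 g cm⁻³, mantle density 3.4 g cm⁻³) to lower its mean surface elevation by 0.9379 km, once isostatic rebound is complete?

4.85 km

Net drop Δ = e − u = e − e ρ_c/ρ_m = e (ρ_m − ρ_c)/ρ_m.
e = Δ ρ_m/(ρ_m − ρ_c) = 0.9379 km × 3.4/0.657 = 4.85 km.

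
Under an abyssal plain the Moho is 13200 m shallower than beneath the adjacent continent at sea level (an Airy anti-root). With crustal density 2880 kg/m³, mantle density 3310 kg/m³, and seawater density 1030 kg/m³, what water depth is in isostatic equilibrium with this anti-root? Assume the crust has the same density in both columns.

Replacing a thickness d of crust by seawater at the top must be balanced by replacing crust with mantle at the base: d (ρ_c − ρ_w) = a (ρ_m − ρ_c).
d = a (ρ_m − ρ_c)/(ρ_c − ρ_w) = 13200 m × 430/1850 = 3070 m.

3070 m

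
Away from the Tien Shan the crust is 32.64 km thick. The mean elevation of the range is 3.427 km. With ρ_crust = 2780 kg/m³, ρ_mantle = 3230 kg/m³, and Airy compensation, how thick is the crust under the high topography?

57.2 km

Root depth r = h ρ_c / (ρ_m − ρ_c) = 3.427 km × 2780 / 450 = 21.17 km.
Total thickness = T + h + r = 32.64 km + 3.427 km + 21.17 km = 57.2 km.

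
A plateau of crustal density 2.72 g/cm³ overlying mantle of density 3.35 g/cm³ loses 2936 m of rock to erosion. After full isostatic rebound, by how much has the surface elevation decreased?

552 m

Rebound u = e ρ_c/ρ_m = 2936 m × 2.72/3.35 = 2384 m.
Net surface drop = e − u = 2936 m − 2384 m = e (ρ_m − ρ_c)/ρ_m = 552 m.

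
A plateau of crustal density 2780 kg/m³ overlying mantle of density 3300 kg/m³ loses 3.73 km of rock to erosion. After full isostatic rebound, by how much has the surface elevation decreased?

Rebound u = e ρ_c/ρ_m = 3.73 km × 2780/3300 = 3.142 km.
Net surface drop = e − u = 3.73 km − 3.142 km = e (ρ_m − ρ_c)/ρ_m = 0.588 km.

0.588 km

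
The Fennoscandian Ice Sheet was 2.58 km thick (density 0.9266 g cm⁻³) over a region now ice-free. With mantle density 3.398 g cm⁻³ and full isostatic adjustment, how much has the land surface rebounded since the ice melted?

0.704 km

Removing the load lets mantle flow back in; uplift u satisfies ρ_ice t = ρ_m u.
u = t ρ_ice/ρ_m = 2.58 km × 0.9266/3.398 = 0.704 km.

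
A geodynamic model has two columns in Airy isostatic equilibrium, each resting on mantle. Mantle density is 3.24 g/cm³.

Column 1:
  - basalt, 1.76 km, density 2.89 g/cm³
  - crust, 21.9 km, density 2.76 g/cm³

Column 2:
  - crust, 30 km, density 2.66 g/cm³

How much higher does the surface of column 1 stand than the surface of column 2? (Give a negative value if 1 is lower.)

−1.94 km

For any compensation level in the mantle, the mantle terms cancel and isostasy reduces to e = (Σt_1 − Σt_2) − (Σ(ρt)_1 − Σ(ρt)_2) / ρ_m.
Σt_1 = 23.66 km; Σt_2 = 30 km; Σ(ρt)_1 = 65.5304; Σ(ρt)_2 = 79.8 (in km·g/cm³).
e = (23.66 − 30) − (65.5304 − 79.8) / 3.24 = −1.94 km.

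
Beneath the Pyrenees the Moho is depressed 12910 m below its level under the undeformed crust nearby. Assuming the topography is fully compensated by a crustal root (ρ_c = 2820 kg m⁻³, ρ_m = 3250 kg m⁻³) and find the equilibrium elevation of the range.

For local isostatic compensation: ρ_c h = (ρ_m − ρ_c) r.
h = r (ρ_m − ρ_c) / ρ_c = 12910 m × (3250 − 2820) / 2820 = 1970 m.

1970 m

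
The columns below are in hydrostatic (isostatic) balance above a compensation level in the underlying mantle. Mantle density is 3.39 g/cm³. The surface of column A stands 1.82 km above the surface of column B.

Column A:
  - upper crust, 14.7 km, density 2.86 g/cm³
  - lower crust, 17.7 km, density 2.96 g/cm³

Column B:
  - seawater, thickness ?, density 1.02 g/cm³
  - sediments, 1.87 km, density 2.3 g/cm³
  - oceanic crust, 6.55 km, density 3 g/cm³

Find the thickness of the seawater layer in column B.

1.96 km

Take the compensation level at the base of the deeper column (depth z_c below the surface of column A) and equate Σ ρ_i t_i down to z_c; mantle fills any gap and the z_c terms cancel.
Column A: 14.7×2.86 + 17.7×2.96 + (z_c − 32.4)×3.39
Column B: 1.82×0 + x×1.02 + 1.87×2.3 + 6.55×3 + (z_c − 1.82 − 8.42 − x)×3.39
The z_c×3.39 term appears on both sides and cancels. Collect the known terms of each column as K = Σ(ρt)_known − 3.39 × (depth of known layers): K_A = 94.434 − 3.39×32.4 = −15.402; K_B = 23.951 − 3.39×(1.82 + 8.42) = −10.7626.
Balance: K_A = K_B − x×(3.39 − 1.02), so x = (K_B − K_A)/(3.39 − 1.02) = 4.6394/2.37 = 1.96 km.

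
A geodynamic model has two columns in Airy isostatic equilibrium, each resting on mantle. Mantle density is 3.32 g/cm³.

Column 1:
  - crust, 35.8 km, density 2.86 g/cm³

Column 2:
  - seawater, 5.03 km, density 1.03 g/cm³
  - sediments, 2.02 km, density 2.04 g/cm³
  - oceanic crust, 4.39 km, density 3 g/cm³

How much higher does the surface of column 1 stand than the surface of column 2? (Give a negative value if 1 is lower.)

0.289 km

For any compensation level in the mantle, the mantle terms cancel and isostasy reduces to e = (Σt_1 − Σt_2) − (Σ(ρt)_1 − Σ(ρt)_2) / ρ_m.
Σt_1 = 35.8 km; Σt_2 = 11.44 km; Σ(ρt)_1 = 102.388; Σ(ρt)_2 = 22.4717 (in km·g/cm³).
e = (35.8 − 11.44) − (102.388 − 22.4717) / 3.32 = 0.289 km.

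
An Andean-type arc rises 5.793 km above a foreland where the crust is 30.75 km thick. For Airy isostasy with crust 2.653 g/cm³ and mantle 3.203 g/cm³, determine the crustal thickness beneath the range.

64.5 km

Root depth r = h ρ_c / (ρ_m − ρ_c) = 5.793 km × 2.653 / 0.55 = 27.94 km.
Total thickness = T + h + r = 30.75 km + 5.793 km + 27.94 km = 64.5 km.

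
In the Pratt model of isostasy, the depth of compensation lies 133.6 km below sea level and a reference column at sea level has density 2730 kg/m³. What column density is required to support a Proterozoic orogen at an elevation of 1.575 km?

Pratt balance: ρ_ref D = ρ (D + h).
ρ = ρ_ref D/(D + h) = 2730 × 133.6 km/(133.6 km + 1.575 km) = 2700 kg/m³.

2700 kg/m³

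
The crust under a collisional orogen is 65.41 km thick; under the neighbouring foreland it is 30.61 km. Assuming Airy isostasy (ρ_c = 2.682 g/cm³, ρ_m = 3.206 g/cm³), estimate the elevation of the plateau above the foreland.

Excess crust Δ = 65.41 km − 30.61 km = 34.8 km, split between elevation h and root r with h + r = Δ.
Airy balance ρ_c h = (ρ_m − ρ_c) r gives r = h ρ_c/(ρ_m − ρ_c), so h (1 + ρ_c/(ρ_m − ρ_c)) = Δ, i.e. h = Δ (ρ_m − ρ_c)/ρ_m.
h = 34.8 km × 0.524/3.206 = 5.69 km.

5.69 km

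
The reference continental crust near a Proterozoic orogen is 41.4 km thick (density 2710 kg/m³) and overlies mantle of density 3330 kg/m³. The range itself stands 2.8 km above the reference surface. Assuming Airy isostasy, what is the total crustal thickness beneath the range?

Root depth r = h ρ_c / (ρ_m − ρ_c) = 2.8 km × 2710 / 620 = 12.24 km.
Total thickness = T + h + r = 41.4 km + 2.8 km + 12.24 km = 56.4 km.

56.4 km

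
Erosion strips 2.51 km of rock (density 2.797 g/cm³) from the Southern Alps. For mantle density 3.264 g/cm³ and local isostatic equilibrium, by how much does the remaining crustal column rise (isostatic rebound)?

Unloading: uplift u = e ρ_c/ρ_m = 2.51 km × 2.797/3.264 = 2.15 km.

2.15 km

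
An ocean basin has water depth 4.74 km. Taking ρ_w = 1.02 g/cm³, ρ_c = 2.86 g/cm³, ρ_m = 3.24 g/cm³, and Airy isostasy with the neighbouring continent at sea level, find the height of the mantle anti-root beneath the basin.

23 km

Isostatic balance requires: replacing crust with seawater at the top is compensated by replacing crust with mantle at the base: d (ρ_c − ρ_w) = a (ρ_m − ρ_c).
a = d (ρ_c − ρ_w)/(ρ_m − ρ_c) = 4.74 km × 1.84/0.38 = 23 km.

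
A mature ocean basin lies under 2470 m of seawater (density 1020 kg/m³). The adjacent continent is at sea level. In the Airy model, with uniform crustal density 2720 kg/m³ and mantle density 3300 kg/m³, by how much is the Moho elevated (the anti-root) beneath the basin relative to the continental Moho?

In Airy isostatic equilibrium: replacing crust with seawater at the top is compensated by replacing crust with mantle at the base: d (ρ_c − ρ_w) = a (ρ_m − ρ_c).
a = d (ρ_c − ρ_w)/(ρ_m − ρ_c) = 2470 m × 1700/580 = 7240 m.

7240 m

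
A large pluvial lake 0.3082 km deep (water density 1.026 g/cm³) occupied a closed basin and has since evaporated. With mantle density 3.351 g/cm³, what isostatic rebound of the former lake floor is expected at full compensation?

u = d ρ_w/ρ_m = 0.3082 km × 1.026/3.351 = 0.0944 km.

0.0944 km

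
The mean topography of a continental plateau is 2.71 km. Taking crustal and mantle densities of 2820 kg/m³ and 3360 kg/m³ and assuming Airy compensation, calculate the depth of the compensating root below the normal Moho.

14.2 km

Balancing pressure at the compensation depth: the weight of the topography is balanced by the buoyancy of the root, ρ_c h = (ρ_m − ρ_c) r.
r = h · ρ_c / (ρ_m − ρ_c) = 2.71 km × 2820 / (3360 − 2820) = 14.2 km.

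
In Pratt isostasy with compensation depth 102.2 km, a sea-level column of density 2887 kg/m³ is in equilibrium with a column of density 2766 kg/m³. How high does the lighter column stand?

4.47 km

ρ_ref D = ρ (D + h) → h = D (ρ_ref − ρ)/ρ.
h = 102.2 km × (2887 − 2766)/2766 = 4.47 km.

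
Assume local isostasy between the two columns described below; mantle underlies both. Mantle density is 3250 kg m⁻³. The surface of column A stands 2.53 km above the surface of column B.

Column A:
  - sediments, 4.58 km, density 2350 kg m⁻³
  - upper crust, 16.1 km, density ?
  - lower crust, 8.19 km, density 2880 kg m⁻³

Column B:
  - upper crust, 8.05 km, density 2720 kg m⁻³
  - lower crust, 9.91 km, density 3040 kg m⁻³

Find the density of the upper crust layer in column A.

Take the compensation level at the base of the deeper column (depth z_c below the surface of column A) and equate Σ ρ_i t_i down to z_c; mantle fills any gap and the z_c terms cancel.
Column A: 4.58×2350 + 16.1×ρ + 8.19×2880 + (z_c − 28.87)×3250
Column B: 2.53×0 + 8.05×2720 + 9.91×3040 + (z_c − 2.53 − 17.96)×3250
The z_c×3250 term appears on both sides and cancels. Collect the known terms of each column as K = Σ(ρt)_known − 3250 × (depth of known layers): K_A = 34350.2 − 3250×28.87 = −59477.3; K_B = 52022.4 − 3250×(2.53 + 17.96) = −14570.1.
Balance: K_A + 16.1×ρ = K_B, so ρ = (K_B − K_A)/16.1 = 44907.2/16.1 = 2790 kg m⁻³.

2790 kg m⁻³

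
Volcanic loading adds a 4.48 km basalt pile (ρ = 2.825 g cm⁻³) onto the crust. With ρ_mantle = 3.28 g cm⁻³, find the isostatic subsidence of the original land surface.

3.86 km

Subaerial loading: s = t ρ_load / ρ_m.
s = 4.48 km × 2.825/3.28 = 3.86 km.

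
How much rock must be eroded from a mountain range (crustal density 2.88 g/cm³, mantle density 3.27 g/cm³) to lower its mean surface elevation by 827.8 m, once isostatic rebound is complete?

Net drop Δ = e − u = e − e ρ_c/ρ_m = e (ρ_m − ρ_c)/ρ_m.
e = Δ ρ_m/(ρ_m − ρ_c) = 827.8 m × 3.27/0.39 = 6940 m.

6940 m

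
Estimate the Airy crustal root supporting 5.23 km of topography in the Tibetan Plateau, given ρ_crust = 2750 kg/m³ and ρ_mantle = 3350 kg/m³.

24 km

By Archimedes' principle applied to the lithosphere: the weight of the topography is balanced by the buoyancy of the root, ρ_c h = (ρ_m − ρ_c) r.
r = h · ρ_c / (ρ_m − ρ_c) = 5.23 km × 2750 / (3350 − 2750) = 24 km.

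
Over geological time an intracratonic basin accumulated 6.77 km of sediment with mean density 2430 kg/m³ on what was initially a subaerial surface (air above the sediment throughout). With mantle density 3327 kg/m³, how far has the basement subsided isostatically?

4.94 km

Subaerial load: s = t ρ_sed / ρ_m = 6.77 km × 2430/3327 = 4.94 km.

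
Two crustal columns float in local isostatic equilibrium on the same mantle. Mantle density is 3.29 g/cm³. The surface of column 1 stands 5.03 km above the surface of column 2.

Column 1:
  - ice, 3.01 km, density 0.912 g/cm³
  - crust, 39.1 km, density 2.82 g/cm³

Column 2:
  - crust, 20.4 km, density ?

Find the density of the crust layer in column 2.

2.85 g/cm³

Take the compensation level at the base of the deeper column (depth z_c below the surface of column 1) and equate Σ ρ_i t_i down to z_c; mantle fills any gap and the z_c terms cancel.
Column 1: 3.01×0.912 + 39.1×2.82 + (z_c − 42.11)×3.29
Column 2: 5.03×0 + 20.4×ρ + (z_c − 5.03 − 20.4)×3.29
The z_c×3.29 term appears on both sides and cancels. Collect the known terms of each column as K = Σ(ρt)_known − 3.29 × (depth of known layers): K_1 = 113.00712 − 3.29×42.11 = −25.53478; K_2 = 0 − 3.29×(5.03 + 20.4) = −83.6647.
Balance: K_1 = K_2 + 20.4×ρ, so ρ = (K_1 − K_2)/20.4 = 58.1299/20.4 = 2.85 g/cm³.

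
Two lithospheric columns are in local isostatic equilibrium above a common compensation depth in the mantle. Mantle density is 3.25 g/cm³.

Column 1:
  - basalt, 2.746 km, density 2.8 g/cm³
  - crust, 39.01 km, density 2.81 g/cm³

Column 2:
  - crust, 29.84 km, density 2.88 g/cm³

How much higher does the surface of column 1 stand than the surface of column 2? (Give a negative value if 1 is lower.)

2.26 km

For any compensation level in the mantle, the mantle terms cancel and isostasy reduces to e = (Σt_1 − Σt_2) − (Σ(ρt)_1 − Σ(ρt)_2) / ρ_m.
Σt_1 = 41.756 km; Σt_2 = 29.84 km; Σ(ρt)_1 = 117.3069; Σ(ρt)_2 = 85.9392 (in km·g/cm³).
e = (41.756 − 29.84) − (117.3069 − 85.9392) / 3.25 = 2.26 km.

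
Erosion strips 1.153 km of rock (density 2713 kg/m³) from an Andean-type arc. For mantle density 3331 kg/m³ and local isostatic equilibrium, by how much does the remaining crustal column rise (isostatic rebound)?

0.939 km

Unloading: uplift u = e ρ_c/ρ_m = 1.153 km × 2713/3331 = 0.939 km.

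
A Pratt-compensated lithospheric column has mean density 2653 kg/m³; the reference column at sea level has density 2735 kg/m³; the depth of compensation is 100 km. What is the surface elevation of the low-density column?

ρ_ref D = ρ (D + h) → h = D (ρ_ref − ρ)/ρ.
h = 100 km × (2735 − 2653)/2653 = 3.09 km.

3.09 km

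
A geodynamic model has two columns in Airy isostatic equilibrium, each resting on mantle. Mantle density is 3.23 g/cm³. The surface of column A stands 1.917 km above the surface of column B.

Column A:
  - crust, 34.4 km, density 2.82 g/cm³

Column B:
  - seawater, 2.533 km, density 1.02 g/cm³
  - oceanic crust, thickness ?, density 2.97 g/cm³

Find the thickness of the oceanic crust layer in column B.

Take the compensation level at the base of the deeper column (depth z_c below the surface of column A) and equate Σ ρ_i t_i down to z_c; mantle fills any gap and the z_c terms cancel.
Column A: 34.4×2.82 + (z_c − 34.4)×3.23
Column B: 1.917×0 + 2.533×1.02 + x×2.97 + (z_c − 1.917 − 2.533 − x)×3.23
The z_c×3.23 term appears on both sides and cancels. Collect the known terms of each column as K = Σ(ρt)_known − 3.23 × (depth of known layers): K_A = 97.008 − 3.23×34.4 = −14.104; K_B = 2.58366 − 3.23×(1.917 + 2.533) = −11.78984.
Balance: K_A = K_B − x×(3.23 − 2.97), so x = (K_B − K_A)/(3.23 − 2.97) = 2.31416/0.26 = 8.9 km.

8.9 km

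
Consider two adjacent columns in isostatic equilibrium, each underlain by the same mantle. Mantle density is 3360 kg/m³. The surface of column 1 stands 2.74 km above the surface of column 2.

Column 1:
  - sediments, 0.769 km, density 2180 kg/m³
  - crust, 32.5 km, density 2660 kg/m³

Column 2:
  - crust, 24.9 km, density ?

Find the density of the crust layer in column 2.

2780 kg/m³

Take the compensation level at the base of the deeper column (depth z_c below the surface of column 1) and equate Σ ρ_i t_i down to z_c; mantle fills any gap and the z_c terms cancel.
Column 1: 0.769×2180 + 32.5×2660 + (z_c − 33.269)×3360
Column 2: 2.74×0 + 24.9×ρ + (z_c − 2.74 − 24.9)×3360
The z_c×3360 term appears on both sides and cancels. Collect the known terms of each column as K = Σ(ρt)_known − 3360 × (depth of known layers): K_1 = 88126.42 − 3360×33.269 = −23657.42; K_2 = 0 − 3360×(2.74 + 24.9) = −92870.4.
Balance: K_1 = K_2 + 24.9×ρ, so ρ = (K_1 − K_2)/24.9 = 69213/24.9 = 2780 kg/m³.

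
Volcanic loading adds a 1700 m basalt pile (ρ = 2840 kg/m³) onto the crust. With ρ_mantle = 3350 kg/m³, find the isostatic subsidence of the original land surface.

1440 m

Subaerial loading: s = t ρ_load / ρ_m.
s = 1700 m × 2840/3350 = 1440 m.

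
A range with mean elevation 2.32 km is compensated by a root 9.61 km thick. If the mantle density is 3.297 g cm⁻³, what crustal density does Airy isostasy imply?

2.66 g cm⁻³

ρ_c h = (ρ_m − ρ_c) r → ρ_c (h + r) = ρ_m r → ρ_c = ρ_m r / (h + r).
ρ_c = 3.297 × 9.61 km / (2.32 km + 9.61 km) = 2.66 g cm⁻³.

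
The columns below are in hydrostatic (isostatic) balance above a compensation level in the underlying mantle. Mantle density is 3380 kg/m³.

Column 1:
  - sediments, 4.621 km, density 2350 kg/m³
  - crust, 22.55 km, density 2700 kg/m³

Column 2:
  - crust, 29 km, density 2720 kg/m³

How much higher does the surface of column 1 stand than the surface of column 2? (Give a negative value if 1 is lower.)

0.282 km

For any compensation level in the mantle, the mantle terms cancel and isostasy reduces to e = (Σt_1 − Σt_2) − (Σ(ρt)_1 − Σ(ρt)_2) / ρ_m.
Σt_1 = 27.171 km; Σt_2 = 29 km; Σ(ρt)_1 = 71744.35; Σ(ρt)_2 = 78880 (in km·kg/m³).
e = (27.171 − 29) − (71744.35 − 78880) / 3380 = 0.282 km.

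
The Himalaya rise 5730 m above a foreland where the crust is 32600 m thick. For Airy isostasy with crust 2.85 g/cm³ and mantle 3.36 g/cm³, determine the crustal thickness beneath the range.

Root depth r = h ρ_c / (ρ_m − ρ_c) = 5730 m × 2.85 / 0.51 = 32020 m.
Total thickness = T + h + r = 32600 m + 5730 m + 32020 m = 70400 m.

70400 m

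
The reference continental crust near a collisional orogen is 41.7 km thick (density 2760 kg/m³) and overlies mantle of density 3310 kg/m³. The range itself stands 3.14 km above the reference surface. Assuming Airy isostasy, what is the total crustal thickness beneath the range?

Root depth r = h ρ_c / (ρ_m − ρ_c) = 3.14 km × 2760 / 550 = 15.76 km.
Total thickness = T + h + r = 41.7 km + 3.14 km + 15.76 km = 60.6 km.

60.6 km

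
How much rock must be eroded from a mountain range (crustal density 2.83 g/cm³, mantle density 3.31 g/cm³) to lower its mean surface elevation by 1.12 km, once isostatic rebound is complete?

7.72 km

Net drop Δ = e − u = e − e ρ_c/ρ_m = e (ρ_m − ρ_c)/ρ_m.
e = Δ ρ_m/(ρ_m − ρ_c) = 1.12 km × 3.31/0.48 = 7.72 km.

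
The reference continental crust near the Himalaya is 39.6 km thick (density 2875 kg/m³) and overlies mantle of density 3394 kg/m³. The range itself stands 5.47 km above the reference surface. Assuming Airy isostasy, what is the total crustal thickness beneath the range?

Root depth r = h ρ_c / (ρ_m − ρ_c) = 5.47 km × 2875 / 519 = 30.3 km.
Total thickness = T + h + r = 39.6 km + 5.47 km + 30.3 km = 75.4 km.

75.4 km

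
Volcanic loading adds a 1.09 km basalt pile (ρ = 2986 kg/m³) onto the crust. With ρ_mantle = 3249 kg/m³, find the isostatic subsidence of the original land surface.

Subaerial loading: s = t ρ_load / ρ_m.
s = 1.09 km × 2986/3249 = 1 km.

1 km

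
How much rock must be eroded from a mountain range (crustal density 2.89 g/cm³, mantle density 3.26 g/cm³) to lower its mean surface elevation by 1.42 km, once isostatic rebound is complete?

Net drop Δ = e − u = e − e ρ_c/ρ_m = e (ρ_m − ρ_c)/ρ_m.
e = Δ ρ_m/(ρ_m − ρ_c) = 1.42 km × 3.26/0.37 = 12.5 km.

12.5 km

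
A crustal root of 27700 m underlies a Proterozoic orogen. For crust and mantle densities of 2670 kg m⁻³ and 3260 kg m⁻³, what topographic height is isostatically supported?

Equating mass per unit area of the two columns: ρ_c h = (ρ_m − ρ_c) r.
h = r (ρ_m − ρ_c) / ρ_c = 27700 m × (3260 − 2670) / 2670 = 6120 m.

6120 m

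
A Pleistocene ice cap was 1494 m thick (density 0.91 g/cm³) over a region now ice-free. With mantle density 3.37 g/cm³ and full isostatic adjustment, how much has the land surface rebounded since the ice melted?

403 m

Removing the load lets mantle flow back in; uplift u satisfies ρ_ice t = ρ_m u.
u = t ρ_ice/ρ_m = 1494 m × 0.91/3.37 = 403 m.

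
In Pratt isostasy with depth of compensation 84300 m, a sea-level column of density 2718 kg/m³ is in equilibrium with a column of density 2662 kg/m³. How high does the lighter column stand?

1770 m

ρ_ref D = ρ (D + h) → h = D (ρ_ref − ρ)/ρ.
h = 84300 m × (2718 − 2662)/2662 = 1770 m.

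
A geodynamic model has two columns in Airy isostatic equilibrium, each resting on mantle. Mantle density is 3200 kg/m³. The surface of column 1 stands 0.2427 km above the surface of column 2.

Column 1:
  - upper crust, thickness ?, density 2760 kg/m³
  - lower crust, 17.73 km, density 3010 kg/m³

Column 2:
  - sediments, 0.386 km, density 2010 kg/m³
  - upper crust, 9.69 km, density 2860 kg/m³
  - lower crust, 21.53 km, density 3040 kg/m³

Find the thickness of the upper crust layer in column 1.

Take the compensation level at the base of the deeper column (depth z_c below the surface of column 1) and equate Σ ρ_i t_i down to z_c; mantle fills any gap and the z_c terms cancel.
Column 1: x×2760 + 17.73×3010 + (z_c − 17.73 − x)×3200
Column 2: 0.2427×0 + 0.386×2010 + 9.69×2860 + 21.53×3040 + (z_c − 0.2427 − 31.606)×3200
The z_c×3200 term appears on both sides and cancels. Collect the known terms of each column as K = Σ(ρt)_known − 3200 × (depth of known layers): K_1 = 53367.3 − 3200×17.73 = −3368.7; K_2 = 93940.46 − 3200×(0.2427 + 31.606) = −7975.38.
Balance: K_1 − x×(3200 − 2760) = K_2, so x = (K_1 − K_2)/(3200 − 2760) = 4606.68/440 = 10.5 km.

10.5 km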